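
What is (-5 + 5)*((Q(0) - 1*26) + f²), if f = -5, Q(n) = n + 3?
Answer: 0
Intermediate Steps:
Q(n) = 3 + n
(-5 + 5)*((Q(0) - 1*26) + f²) = (-5 + 5)*(((3 + 0) - 1*26) + (-5)²) = 0*((3 - 26) + 25) = 0*(-23 + 25) = 0*2 = 0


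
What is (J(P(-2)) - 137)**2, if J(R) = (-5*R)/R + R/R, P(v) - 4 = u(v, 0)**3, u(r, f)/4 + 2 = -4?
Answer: 19881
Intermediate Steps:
u(r, f) = -24 (u(r, f) = -8 + 4*(-4) = -8 - 16 = -24)
P(v) = -13820 (P(v) = 4 + (-24)**3 = 4 - 13824 = -13820)
J(R) = -4 (J(R) = -5 + 1 = -4)
(J(P(-2)) - 137)**2 = (-4 - 137)**2 = (-141)**2 = 19881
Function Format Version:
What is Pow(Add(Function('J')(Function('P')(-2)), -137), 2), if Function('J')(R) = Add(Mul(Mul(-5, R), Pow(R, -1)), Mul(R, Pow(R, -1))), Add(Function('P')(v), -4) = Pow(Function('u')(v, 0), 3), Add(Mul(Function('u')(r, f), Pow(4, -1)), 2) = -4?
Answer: 19881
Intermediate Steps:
Function('u')(r, f) = -24 (Function('u')(r, f) = Add(-8, Mul(4, -4)) = Add(-8, -16) = -24)
Function('P')(v) = -13820 (Function('P')(v) = Add(4, Pow(-24, 3)) = Add(4, -13824) = -13820)
Function('J')(R) = -4 (Function('J')(R) = Add(-5, 1) = -4)
Pow(Add(Function('J')(Function('P')(-2)), -137), 2) = Pow(Add(-4, -137), 2) = Pow(-141, 2) = 19881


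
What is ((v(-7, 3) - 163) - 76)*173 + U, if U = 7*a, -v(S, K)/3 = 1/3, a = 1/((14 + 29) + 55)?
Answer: -581279/14 ≈ -41520.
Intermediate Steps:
a = 1/98 (a = 1/(43 + 55) = 1/98 ≈ 0.010204)
v(S, K) = -1 (v(S, K) = -3/3 = -3*⅓ = -1)
U = 1/14 (U = 7*(1/98) = 1/14 ≈ 0.071429)
((v(-7, 3) - 163) - 76)*173 + U = ((-1 - 163) - 76)*173 + 1/14 = (-164 - 76)*173 + 1/14 = -240*173 + 1/14 = -41520 + 1/14 = -581279/14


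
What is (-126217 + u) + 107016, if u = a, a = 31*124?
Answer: -15357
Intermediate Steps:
a = 3844
u = 3844
(-126217 + u) + 107016 = (-126217 + 3844) + 107016 = -122373 + 107016 = -15357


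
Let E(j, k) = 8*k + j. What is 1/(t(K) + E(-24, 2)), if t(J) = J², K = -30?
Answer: 1/892 ≈ 0.0011211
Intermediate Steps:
E(j, k) = j + 8*k
1/(t(K) + E(-24, 2)) = 1/((-30)² + (-24 + 8*2)) = 1/(900 + (-24 + 16)) = 1/(900 - 8) = 1/892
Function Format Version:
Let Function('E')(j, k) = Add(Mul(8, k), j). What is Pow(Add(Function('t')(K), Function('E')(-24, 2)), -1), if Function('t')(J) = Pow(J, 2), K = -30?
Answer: Rational(1, 892) ≈ 0.0011211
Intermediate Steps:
Function('E')(j, k) = Add(j, Mul(8, k))
Pow(Add(Function('t')(K), Function('E')(-24, 2)), -1) = Pow(Add(Pow(-30, 2), Add(-24, Mul(8, 2))), -1) = Pow(Add(900, Add(-24, 16)), -1) = Pow(Add(900, -8), -1) = Pow(892, -1) = Rational(1, 892)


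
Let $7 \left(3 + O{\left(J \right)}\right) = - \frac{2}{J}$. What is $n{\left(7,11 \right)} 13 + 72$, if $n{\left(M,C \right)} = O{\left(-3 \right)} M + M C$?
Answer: $\frac{2426}{3} \approx 808.67$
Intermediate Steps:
$O{\left(J \right)} = -3 - \frac{2}{7 J}$ ($O{\left(J \right)} = -3 + \frac{\left(-2\right) \frac{1}{J}}{7} = -3 - \frac{2}{7 J}$)
$n{\left(M,C \right)} = - \frac{61 M}{21} + C M$ ($n{\left(M,C \right)} = \left(-3 - \frac{2}{7 \left(-3\right)}\right) M + M C = \left(-3 - - \frac{2}{21}\right) M + C M = \left(-3 + \frac{2}{21}\right) M + C M = - \frac{61 M}{21} + C M$)
$n{\left(7,11 \right)} 13 + 72 = \frac{1}{21} \cdot 7 \left(-61 + 21 \cdot 11\right) 13 + 72 = \frac{1}{21} \cdot 7 \left(-61 + 231\right) 13 + 72 = \frac{1}{21} \cdot 7 \cdot 170 \cdot 13 + 72 = \frac{170}{3} \cdot 13 + 72 = \frac{2210}{3} + 72 = \frac{2426}{3}$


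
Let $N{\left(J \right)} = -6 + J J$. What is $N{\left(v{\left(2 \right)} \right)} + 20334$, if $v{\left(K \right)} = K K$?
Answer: $20344$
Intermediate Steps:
$v{\left(K \right)} = K^{2}$
$N{\left(J \right)} = -6 + J^{2}$
$N{\left(v{\left(2 \right)} \right)} + 20334 = \left(-6 + \left(2^{2}\right)^{2}\right) + 20334 = \left(-6 + 4^{2}\right) + 20334 = \left(-6 + 16\right) + 20334 = 10 + 20334 = 20344$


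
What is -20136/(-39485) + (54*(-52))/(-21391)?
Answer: 541603056/844623635 ≈ 0.64124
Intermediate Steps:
-20136/(-39485) + (54*(-52))/(-21391) = -20136*(-1/39485) - 2808*(-1/21391) = 20136/39485 + 2808/21391 = 541603056/844623635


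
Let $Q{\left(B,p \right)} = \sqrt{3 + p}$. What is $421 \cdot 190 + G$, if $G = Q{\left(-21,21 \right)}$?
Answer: $79990 + 2 \sqrt{6} \approx 79995.0$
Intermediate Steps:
$G = 2 \sqrt{6}$ ($G = \sqrt{3 + 21} = \sqrt{24} = 2 \sqrt{6} \approx 4.899$)
$421 \cdot 190 + G = 421 \cdot 190 + 2 \sqrt{6} = 79990 + 2 \sqrt{6}$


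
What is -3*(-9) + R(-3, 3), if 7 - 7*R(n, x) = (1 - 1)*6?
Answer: 28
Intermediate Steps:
R(n, x) = 1 (R(n, x) = 1 - (1 - 1)*6/7 = 1 - 0*6 = 1 - ⅐*0 = 1 + 0 = 1)
-3*(-9) + R(-3, 3) = -3*(-9) + 1 = 27 + 1 = 28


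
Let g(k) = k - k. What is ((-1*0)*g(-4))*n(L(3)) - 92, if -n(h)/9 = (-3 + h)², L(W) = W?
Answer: -92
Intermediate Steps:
g(k) = 0
n(h) = -9*(-3 + h)²
((-1*0)*g(-4))*n(L(3)) - 92 = (-1*0*0)*(-9*(-3 + 3)²) - 92 = (0*0)*(-9*0²) - 92 = 0*(-9*0) - 92 = 0*0 - 92 = 0 - 92 = -92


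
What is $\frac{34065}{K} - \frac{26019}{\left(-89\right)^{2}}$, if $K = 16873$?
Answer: $- \frac{169189722}{133651033} \approx -1.2659$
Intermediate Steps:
$\frac{34065}{K} - \frac{26019}{\left(-89\right)^{2}} = \frac{34065}{16873} - \frac{26019}{\left(-89\right)^{2}} = 34065 \cdot \frac{1}{16873} - \frac{26019}{7921} = \frac{34065}{16873} - \frac{26019}{7921} = - \frac{169189722}{133651033}$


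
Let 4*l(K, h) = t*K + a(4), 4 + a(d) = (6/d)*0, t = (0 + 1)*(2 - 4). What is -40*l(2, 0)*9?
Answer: 720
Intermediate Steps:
t = -2 (t = 1*(-2) = -2)
a(d) = -4 (a(d) = -4 + (6/d)*0 = -4 + 0 = -4)
l(K, h) = -1 - K/2 (l(K, h) = (-2*K - 4)/4 = (-4 - 2*K)/4 = -1 - K/2)
-40*l(2, 0)*9 = -40*(-1 - ½*2)*9 = -40*(-1 - 1)*9 = -40*(-2)*9 = 80*9 = 720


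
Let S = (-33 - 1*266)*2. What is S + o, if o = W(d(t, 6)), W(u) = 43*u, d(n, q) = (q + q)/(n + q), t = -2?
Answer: -469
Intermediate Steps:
d(n, q) = 2*q/(n + q) (d(n, q) = (2*q)/(n + q) = 2*q/(n + q))
o = 129 (o = 43*(2*6/(-2 + 6)) = 43*(2*6/4) = 43*(2*6*(¼)) = 43*3 = 129)
S = -598 (S = (-33 - 266)*2 = -299*2 = -598)
S + o = -598 + 129 = -469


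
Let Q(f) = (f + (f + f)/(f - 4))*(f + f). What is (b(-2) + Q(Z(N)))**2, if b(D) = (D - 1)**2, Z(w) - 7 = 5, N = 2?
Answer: 136161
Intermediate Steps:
Z(w) = 12 (Z(w) = 7 + 5 = 12)
Q(f) = 2*f*(f + 2*f/(-4 + f)) (Q(f) = (f + (2*f)/(-4 + f))*(2*f) = (f + 2*f/(-4 + f))*(2*f) = 2*f*(f + 2*f/(-4 + f)))
b(D) = (-1 + D)**2
(b(-2) + Q(Z(N)))**2 = ((-1 - 2)**2 + 2*12**2*(-2 + 12)/(-4 + 12))**2 = ((-3)**2 + 2*144*10/8)**2 = (9 + 2*144*(1/8)*10)**2 = (9 + 360)**2 = 369**2 = 136161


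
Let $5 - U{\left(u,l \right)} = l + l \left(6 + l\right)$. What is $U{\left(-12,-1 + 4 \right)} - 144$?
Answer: $-169$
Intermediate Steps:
$U{\left(u,l \right)} = 5 - l - l \left(6 + l\right)$ ($U{\left(u,l \right)} = 5 - \left(l + l \left(6 + l\right)\right) = 5 - l - l \left(6 + l\right)$)
$U{\left(-12,-1 + 4 \right)} - 144 = \left(5 - \left(-1 + 4\right)^{2} - 7 \left(-1 + 4\right)\right) - 144 = \left(5 - 3^{2} - 21\right) - 144 = \left(5 - 9 - 21\right) - 144 = -25 - 144 = -169$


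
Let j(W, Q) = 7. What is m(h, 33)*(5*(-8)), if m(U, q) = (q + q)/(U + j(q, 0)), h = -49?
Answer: 440/7 ≈ 62.857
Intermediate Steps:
m(U, q) = 2*q/(7 + U) (m(U, q) = (q + q)/(U + 7) = (2*q)/(7 + U) = 2*q/(7 + U))
m(h, 33)*(5*(-8)) = (2*33/(7 - 49))*(5*(-8)) = (2*33/(-42))*(-40) = (2*33*(-1/42))*(-40) = -11/7*(-40) = 440/7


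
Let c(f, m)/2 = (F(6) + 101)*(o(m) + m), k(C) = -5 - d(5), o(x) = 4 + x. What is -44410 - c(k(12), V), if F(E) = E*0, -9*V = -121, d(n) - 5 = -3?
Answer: -455846/9 ≈ -50650.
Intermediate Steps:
d(n) = 2 (d(n) = 5 - 3 = 2)
V = 121/9 (V = -1/9*(-121) = 121/9 ≈ 13.444)
k(C) = -7 (k(C) = -5 - 1*2 = -5 - 2 = -7)
F(E) = 0
c(f, m) = 808 + 404*m (c(f, m) = 2*((0 + 101)*((4 + m) + m)) = 2*(101*(4 + 2*m)) = 2*(404 + 202*m) = 808 + 404*m)
-44410 - c(k(12), V) = -44410 - (808 + 404*(121/9)) = -44410 - (808 + 48884/9) = -44410 - 1*56156/9 = -44410 - 56156/9 = -455846/9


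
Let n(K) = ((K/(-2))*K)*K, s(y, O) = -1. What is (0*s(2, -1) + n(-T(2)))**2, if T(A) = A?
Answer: 16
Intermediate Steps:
n(K) = -K**3/2 (n(K) = ((K*(-1/2))*K)*K = ((-K/2)*K)*K = (-K**2/2)*K = -K**3/2)
(0*s(2, -1) + n(-T(2)))**2 = (0*(-1) - (-1*2)**3/2)**2 = (0 - 1/2*(-2)**3)**2 = (0 - 1/2*(-8))**2 = (0 + 4)**2 = 4**2 = 16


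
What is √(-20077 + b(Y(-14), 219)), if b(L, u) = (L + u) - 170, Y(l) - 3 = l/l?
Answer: 2*I*√5006 ≈ 141.51*I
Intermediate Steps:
Y(l) = 4 (Y(l) = 3 + l/l = 3 + 1 = 4)
b(L, u) = -170 + L + u
√(-20077 + b(Y(-14), 219)) = √(-20077 + (-170 + 4 + 219)) = √(-20077 + 53) = √(-20024) = 2*I*√5006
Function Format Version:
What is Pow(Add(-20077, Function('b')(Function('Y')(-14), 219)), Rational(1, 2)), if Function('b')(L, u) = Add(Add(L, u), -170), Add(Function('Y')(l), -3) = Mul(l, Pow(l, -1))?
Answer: Mul(2, I, Pow(5006, Rational(1, 2))) ≈ Mul(141.51, I)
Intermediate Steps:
Function('Y')(l) = 4 (Function('Y')(l) = Add(3, Mul(l, Pow(l, -1))) = Add(3, 1) = 4)
Function('b')(L, u) = Add(-170, L, u)
Pow(Add(-20077, Function('b')(Function('Y')(-14), 219)), Rational(1, 2)) = Pow(Add(-20077, Add(-170, 4, 219)), Rational(1, 2)) = Pow(Add(-20077, 53), Rational(1, 2)) = Pow(-20024, Rational(1, 2)) = Mul(2, I, Pow(5006, Rational(1, 2)))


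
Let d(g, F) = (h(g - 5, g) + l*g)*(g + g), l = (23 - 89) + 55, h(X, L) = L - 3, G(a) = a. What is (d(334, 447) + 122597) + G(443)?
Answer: -2110084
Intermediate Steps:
h(X, L) = -3 + L
l = -11 (l = -66 + 55 = -11)
d(g, F) = 2*g*(-3 - 10*g) (d(g, F) = ((-3 + g) - 11*g)*(g + g) = (-3 - 10*g)*(2*g) = 2*g*(-3 - 10*g))
(d(334, 447) + 122597) + G(443) = (2*334*(-3 - 10*334) + 122597) + 443 = (2*334*(-3 - 3340) + 122597) + 443 = (2*334*(-3343) + 122597) + 443 = (-2233124 + 122597) + 443 = -2110527 + 443 = -2110084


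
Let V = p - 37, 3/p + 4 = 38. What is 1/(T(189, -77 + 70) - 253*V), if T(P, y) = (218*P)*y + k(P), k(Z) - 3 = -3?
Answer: -34/9488561 ≈ -3.5833e-6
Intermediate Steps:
p = 3/34 (p = 3/(-4 + 38) = 3/34 ≈ 0.088235)
k(Z) = 0 (k(Z) = 3 - 3 = 0)
V = -1255/34 (V = 3/34 - 37 = -1255/34 ≈ -36.912)
T(P, y) = 218*P*y (T(P, y) = (218*P)*y + 0 = 218*P*y + 0 = 218*P*y)
1/(T(189, -77 + 70) - 253*V) = 1/(218*189*(-77 + 70) - 253*(-1255/34)) = 1/(218*189*(-7) + 317515/34) = 1/(-288414 + 317515/34) = 1/(-9488561/34) = -34/9488561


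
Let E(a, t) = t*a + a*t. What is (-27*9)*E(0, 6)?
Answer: 0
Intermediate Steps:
E(a, t) = 2*a*t (E(a, t) = a*t + a*t = 2*a*t)
(-27*9)*E(0, 6) = (-27*9)*(2*0*6) = -243*0 = 0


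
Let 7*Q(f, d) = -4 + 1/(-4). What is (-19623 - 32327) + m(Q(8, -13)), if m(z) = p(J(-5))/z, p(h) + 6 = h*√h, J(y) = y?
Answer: -882982/17 + 140*I*√5/17 ≈ -51940.0 + 18.415*I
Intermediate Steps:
Q(f, d) = -17/28 (Q(f, d) = (-4 + 1/(-4))/7 = (-4 - ¼)/7 = (⅐)*(-17/4) = -17/28)
p(h) = -6 + h^(3/2) (p(h) = -6 + h*√h = -6 + h^(3/2))
m(z) = (-6 - 5*I*√5)/z (m(z) = (-6 + (-5)^(3/2))/z = (-6 - 5*I*√5)/z)
(-19623 - 32327) + m(Q(8, -13)) = (-19623 - 32327) + (-6 - 5*I*√5)/(-17/28) = -51950 - 28*(-6 - 5*I*√5)/17 = -51950 + (168/17 + 140*I*√5/17) = -882982/17 + 140*I*√5/17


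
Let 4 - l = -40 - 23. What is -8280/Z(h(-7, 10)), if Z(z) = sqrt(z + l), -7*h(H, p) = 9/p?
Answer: -8280*sqrt(327670)/4681 ≈ -1012.5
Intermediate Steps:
h(H, p) = -9/(7*p)
l = 67 (l = 4 - (-40 - 23) = 4 - 1*(-63) = 4 + 63 = 67)
Z(z) = sqrt(67 + z) (Z(z) = sqrt(z + 67) = sqrt(67 + z))
-8280/Z(h(-7, 10)) = -8280/sqrt(67 - 9/7/10) = -8280/sqrt(67 - 9/7*1/10) = -8280/sqrt(67 - 9/70) = -8280*sqrt(327670)/4681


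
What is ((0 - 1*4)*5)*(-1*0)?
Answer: 0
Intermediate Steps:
((0 - 1*4)*5)*(-1*0) = ((0 - 4)*5)*0 = -4*5*0 = -20*0 = 0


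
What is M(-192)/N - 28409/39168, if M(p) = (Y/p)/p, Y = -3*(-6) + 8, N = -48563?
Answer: -11037010357/15216924672 ≈ -0.72531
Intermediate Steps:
Y = 26 (Y = 18 + 8 = 26)
M(p) = 26/p² (M(p) = (26/p)/p = 26/p²)
M(-192)/N - 28409/39168 = (26/(-192)²)/(-48563) - 28409/39168 = (26*(1/36864))*(-1/48563) - 28409*1/39168 = (13/18432)*(-1/48563) - 28409/39168 = -13/895113216 - 28409/39168 = -11037010357/15216924672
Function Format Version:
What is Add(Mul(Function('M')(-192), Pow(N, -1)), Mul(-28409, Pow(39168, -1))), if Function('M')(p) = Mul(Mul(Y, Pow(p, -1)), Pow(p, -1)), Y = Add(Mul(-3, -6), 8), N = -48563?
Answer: Rational(-11037010357, 15216924672) ≈ -0.72531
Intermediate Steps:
Y = 26 (Y = Add(18, 8) = 26)
Function('M')(p) = Mul(26, Pow(p, -2)) (Function('M')(p) = Mul(Mul(26, Pow(p, -1)), Pow(p, -1)) = Mul(26, Pow(p, -2)))
Add(Mul(Function('M')(-192), Pow(N, -1)), Mul(-28409, Pow(39168, -1))) = Add(Mul(Mul(26, Pow(-192, -2)), Pow(-48563, -1)), Mul(-28409, Pow(39168, -1))) = Add(Mul(Mul(26, Rational(1, 36864)), Rational(-1, 48563)), Mul(-28409, Rational(1, 39168))) = Add(Mul(Rational(13, 18432), Rational(-1, 48563)), Rational(-28409, 39168)) = Add(Rational(-13, 895113216), Rational(-28409, 39168)) = Rational(-11037010357, 15216924672)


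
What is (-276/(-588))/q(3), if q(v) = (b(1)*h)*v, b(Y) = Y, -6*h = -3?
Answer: 46/147 ≈ 0.31293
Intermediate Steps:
h = ½ (h = -⅙*(-3) = ½ ≈ 0.50000)
q(v) = v/2 (q(v) = (1*(½))*v = v/2)
(-276/(-588))/q(3) = (-276/(-588))/(((½)*3)) = (-276*(-1/588))/(3/2) = (23/49)*(⅔) = 46/147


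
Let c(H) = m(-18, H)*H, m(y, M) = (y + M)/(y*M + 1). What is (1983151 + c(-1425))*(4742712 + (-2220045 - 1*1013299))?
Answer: 76784361472611968/25651 ≈ 2.9934e+12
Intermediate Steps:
m(y, M) = (M + y)/(1 + M*y) (m(y, M) = (M + y)/(M*y + 1) = (M + y)/(1 + M*y))
c(H) = H*(-18 + H)/(1 - 18*H) (c(H) = ((H - 18)/(1 + H*(-18)))*H = ((-18 + H)/(1 - 18*H))*H = H*(-18 + H)/(1 - 18*H))
(1983151 + c(-1425))*(4742712 + (-2220045 - 1*1013299)) = (1983151 - 1425*(-18 - 1425)/(1 - 18*(-1425)))*(4742712 + (-2220045 - 1*1013299)) = (1983151 - 1425*(-1443)/(1 + 25650))*(4742712 + (-2220045 - 1013299)) = (1983151 - 1425*(-1443)/25651)*(4742712 - 3233344) = (1983151 - 1425*1/25651*(-1443))*1509368 = (1983151 + 2056275/25651)*1509368 = (50871862576/25651)*1509368 = 76784361472611968/25651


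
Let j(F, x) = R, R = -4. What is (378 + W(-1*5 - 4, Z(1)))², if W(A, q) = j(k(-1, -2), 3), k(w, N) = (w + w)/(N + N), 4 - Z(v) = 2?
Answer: 139876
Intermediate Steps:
Z(v) = 2 (Z(v) = 4 - 1*2 = 4 - 2 = 2)
k(w, N) = w/N (k(w, N) = (2*w)/((2*N)) = (2*w)*(1/(2*N)) = w/N)
j(F, x) = -4
W(A, q) = -4
(378 + W(-1*5 - 4, Z(1)))² = (378 - 4)² = 374² = 139876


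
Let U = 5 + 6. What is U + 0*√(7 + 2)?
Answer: 11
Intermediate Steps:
U = 11
U + 0*√(7 + 2) = 11 + 0*√(7 + 2) = 11 + 0*√9 = 11 + 0*3 = 11 + 0 = 11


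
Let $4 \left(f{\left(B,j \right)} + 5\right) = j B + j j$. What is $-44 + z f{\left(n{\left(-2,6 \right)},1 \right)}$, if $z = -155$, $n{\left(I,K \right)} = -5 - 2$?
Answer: $\frac{1927}{2} \approx 963.5$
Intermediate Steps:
$n{\left(I,K \right)} = -7$ ($n{\left(I,K \right)} = -5 - 2 = -7$)
$f{\left(B,j \right)} = -5 + \frac{j^{2}}{4} + \frac{B j}{4}$ ($f{\left(B,j \right)} = -5 + \frac{j B + j j}{4} = -5 + \frac{B j + j^{2}}{4} = -5 + \frac{j^{2} + B j}{4} = -5 + \left(\frac{j^{2}}{4} + \frac{B j}{4}\right) = -5 + \frac{j^{2}}{4} + \frac{B j}{4}$)
$-44 + z f{\left(n{\left(-2,6 \right)},1 \right)} = -44 - 155 \left(-5 + \frac{1^{2}}{4} + \frac{1}{4} \left(-7\right) 1\right) = -44 - 155 \left(-5 + \frac{1}{4} \cdot 1 - \frac{7}{4}\right) = -44 - 155 \left(-5 + \frac{1}{4} - \frac{7}{4}\right) = -44 - - \frac{2015}{2} = -44 + \frac{2015}{2} = \frac{1927}{2}$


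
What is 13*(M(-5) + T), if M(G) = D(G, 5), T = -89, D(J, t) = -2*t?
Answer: -1287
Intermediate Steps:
M(G) = -10 (M(G) = -2*5 = -10)
13*(M(-5) + T) = 13*(-10 - 89) = 13*(-99) = -1287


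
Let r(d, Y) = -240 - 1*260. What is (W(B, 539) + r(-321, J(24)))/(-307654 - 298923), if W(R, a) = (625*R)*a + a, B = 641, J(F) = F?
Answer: -215936914/606577 ≈ -355.99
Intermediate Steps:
r(d, Y) = -500 (r(d, Y) = -240 - 260 = -500)
W(R, a) = a + 625*R*a (W(R, a) = 625*R*a + a = a + 625*R*a)
(W(B, 539) + r(-321, J(24)))/(-307654 - 298923) = (539*(1 + 625*641) - 500)/(-307654 - 298923) = (539*(1 + 400625) - 500)/(-606577) = (539*400626 - 500)*(-1/606577) = (215937414 - 500)*(-1/606577) = 215936914*(-1/606577) = -215936914/606577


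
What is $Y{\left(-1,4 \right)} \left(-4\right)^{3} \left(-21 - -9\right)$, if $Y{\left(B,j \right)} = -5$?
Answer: $-3840$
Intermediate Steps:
$Y{\left(-1,4 \right)} \left(-4\right)^{3} \left(-21 - -9\right) = - 5 \left(-4\right)^{3} \left(-21 - -9\right) = \left(-5\right) \left(-64\right) \left(-21 + 9\right) = 320 \left(-12\right) = -3840$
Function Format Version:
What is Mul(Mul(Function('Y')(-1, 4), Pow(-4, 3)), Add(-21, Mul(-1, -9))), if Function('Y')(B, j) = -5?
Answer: -3840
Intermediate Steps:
Mul(Mul(Function('Y')(-1, 4), Pow(-4, 3)), Add(-21, Mul(-1, -9))) = Mul(Mul(-5, Pow(-4, 3)), Add(-21, Mul(-1, -9))) = Mul(Mul(-5, -64), Add(-21, 9)) = Mul(320, -12) = -3840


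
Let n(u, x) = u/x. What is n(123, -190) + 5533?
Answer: 1051147/190 ≈ 5532.4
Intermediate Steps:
n(123, -190) + 5533 = 123/(-190) + 5533 = 123*(-1/190) + 5533 = -123/190 + 5533 = 1051147/190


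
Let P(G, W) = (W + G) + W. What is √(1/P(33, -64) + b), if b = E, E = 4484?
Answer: 9*√499605/95 ≈ 66.963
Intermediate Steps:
P(G, W) = G + 2*W (P(G, W) = (G + W) + W = G + 2*W)
b = 4484
√(1/P(33, -64) + b) = √(1/(33 + 2*(-64)) + 4484) = √(1/(33 - 128) + 4484) = √(1/(-95) + 4484) = √(-1/95 + 4484) = √(425979/95) = 9*√499605/95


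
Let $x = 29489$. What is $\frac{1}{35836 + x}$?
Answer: $\frac{1}{65325} \approx 1.5308 \cdot 10^{-5}$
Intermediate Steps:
$\frac{1}{35836 + x} = \frac{1}{35836 + 29489} = \frac{1}{65325}$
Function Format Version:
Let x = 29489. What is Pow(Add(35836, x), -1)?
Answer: Rational(1, 65325) ≈ 1.5308e-5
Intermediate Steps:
Pow(Add(35836, x), -1) = Pow(Add(35836, 29489), -1) = Pow(65325, -1) = Rational(1, 65325)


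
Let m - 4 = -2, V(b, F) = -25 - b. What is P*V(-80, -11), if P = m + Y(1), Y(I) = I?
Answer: 165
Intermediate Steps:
m = 2 (m = 4 - 2 = 2)
P = 3 (P = 2 + 1 = 3)
P*V(-80, -11) = 3*(-25 - 1*(-80)) = 3*(-25 + 80) = 3*55 = 165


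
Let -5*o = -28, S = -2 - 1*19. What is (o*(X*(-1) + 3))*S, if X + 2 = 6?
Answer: 588/5 ≈ 117.60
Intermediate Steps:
X = 4 (X = -2 + 6 = 4)
S = -21 (S = -2 - 19 = -21)
o = 28/5 (o = -⅕*(-28) = 28/5 ≈ 5.6000)
(o*(X*(-1) + 3))*S = (28*(4*(-1) + 3)/5)*(-21) = (28*(-4 + 3)/5)*(-21) = ((28/5)*(-1))*(-21) = -28/5*(-21) = 588/5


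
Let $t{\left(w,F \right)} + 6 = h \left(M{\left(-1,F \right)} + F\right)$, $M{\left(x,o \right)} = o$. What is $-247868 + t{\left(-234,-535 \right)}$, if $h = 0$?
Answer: $-247874$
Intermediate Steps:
$t{\left(w,F \right)} = -6$ ($t{\left(w,F \right)} = -6 + 0 \left(F + F\right) = -6 + 0 \cdot 2 F = -6 + 0 = -6$)
$-247868 + t{\left(-234,-535 \right)} = -247868 - 6 = -247874$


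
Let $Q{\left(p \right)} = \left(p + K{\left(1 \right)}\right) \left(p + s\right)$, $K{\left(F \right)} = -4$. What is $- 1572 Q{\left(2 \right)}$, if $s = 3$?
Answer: $15720$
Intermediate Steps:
$Q{\left(p \right)} = \left(-4 + p\right) \left(3 + p\right)$ ($Q{\left(p \right)} = \left(p - 4\right) \left(p + 3\right) = \left(-4 + p\right) \left(3 + p\right)$)
$- 1572 Q{\left(2 \right)} = - 1572 \left(-12 + 2^{2} - 2\right) = - 1572 \left(-12 + 4 - 2\right) = \left(-1572\right) \left(-10\right) = 15720$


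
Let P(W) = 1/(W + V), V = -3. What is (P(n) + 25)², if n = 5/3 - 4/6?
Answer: 2401/4 ≈ 600.25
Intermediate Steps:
n = 1 (n = 5*(⅓) - 4*⅙ = 5/3 - ⅔ = 1)
P(W) = 1/(-3 + W) (P(W) = 1/(W - 3) = 1/(-3 + W))
(P(n) + 25)² = (1/(-3 + 1) + 25)² = (1/(-2) + 25)² = (-½ + 25)² = (49/2)² = 2401/4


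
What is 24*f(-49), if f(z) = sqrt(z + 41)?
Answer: 48*I*sqrt(2) ≈ 67.882*I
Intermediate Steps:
f(z) = sqrt(41 + z)
24*f(-49) = 24*sqrt(41 - 49) = 24*sqrt(-8) = 24*(2*I*sqrt(2)) = 48*I*sqrt(2)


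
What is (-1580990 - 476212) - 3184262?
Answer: -5241464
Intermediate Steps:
(-1580990 - 476212) - 3184262 = -2057202 - 3184262 = -5241464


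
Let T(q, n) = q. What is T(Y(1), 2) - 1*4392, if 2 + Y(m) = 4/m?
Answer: -4390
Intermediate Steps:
Y(m) = -2 + 4/m
T(Y(1), 2) - 1*4392 = (-2 + 4/1) - 1*4392 = (-2 + 4*1) - 4392 = (-2 + 4) - 4392 = 2 - 4392 = -4390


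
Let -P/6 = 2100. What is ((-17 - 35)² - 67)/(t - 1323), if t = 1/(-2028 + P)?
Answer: -38574036/19352845 ≈ -1.9932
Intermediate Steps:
P = -12600 (P = -6*2100 = -12600)
t = -1/14628 (t = 1/(-2028 - 12600) = 1/(-14628) = -1/14628 ≈ -6.8362e-5)
((-17 - 35)² - 67)/(t - 1323) = ((-17 - 35)² - 67)/(-1/14628 - 1323) = ((-52)² - 67)/(-19352845/14628) = (2704 - 67)*(-14628/19352845) = 2637*(-14628/19352845) = -38574036/19352845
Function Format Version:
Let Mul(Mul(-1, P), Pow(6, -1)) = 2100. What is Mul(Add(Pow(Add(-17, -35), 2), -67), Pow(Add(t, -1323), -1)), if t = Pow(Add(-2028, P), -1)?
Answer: Rational(-38574036, 19352845) ≈ -1.9932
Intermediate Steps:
P = -12600 (P = Mul(-6, 2100) = -12600)
t = Rational(-1, 14628) (t = Pow(Add(-2028, -12600), -1) = Pow(-14628, -1) = Rational(-1, 14628) ≈ -6.8362e-5)
Mul(Add(Pow(Add(-17, -35), 2), -67), Pow(Add(t, -1323), -1)) = Mul(Add(Pow(Add(-17, -35), 2), -67), Pow(Add(Rational(-1, 14628), -1323), -1)) = Mul(Add(Pow(-52, 2), -67), Pow(Rational(-19352845, 14628), -1)) = Mul(Add(2704, -67), Rational(-14628, 19352845)) = Mul(2637, Rational(-14628, 19352845)) = Rational(-38574036, 19352845)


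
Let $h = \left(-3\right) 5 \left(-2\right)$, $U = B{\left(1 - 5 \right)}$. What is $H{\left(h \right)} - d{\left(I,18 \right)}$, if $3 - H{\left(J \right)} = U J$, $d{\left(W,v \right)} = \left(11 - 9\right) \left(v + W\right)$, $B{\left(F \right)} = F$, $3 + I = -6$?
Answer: $105$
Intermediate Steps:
$I = -9$ ($I = -3 - 6 = -9$)
$U = -4$ ($U = 1 - 5 = -4$)
$d{\left(W,v \right)} = 2 W + 2 v$ ($d{\left(W,v \right)} = 2 \left(W + v\right) = 2 W + 2 v$)
$h = 30$ ($h = \left(-15\right) \left(-2\right) = 30$)
$H{\left(J \right)} = 3 + 4 J$ ($H{\left(J \right)} = 3 - - 4 J = 3 + 4 J$)
$H{\left(h \right)} - d{\left(I,18 \right)} = \left(3 + 4 \cdot 30\right) - \left(2 \left(-9\right) + 2 \cdot 18\right) = \left(3 + 120\right) - \left(-18 + 36\right) = 123 - 18 = 105$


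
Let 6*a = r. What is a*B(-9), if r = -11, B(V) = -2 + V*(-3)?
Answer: -275/6 ≈ -45.833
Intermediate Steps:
B(V) = -2 - 3*V
a = -11/6 (a = (⅙)*(-11) = -11/6 ≈ -1.8333)
a*B(-9) = -11*(-2 - 3*(-9))/6 = -11*(-2 + 27)/6 = -11/6*25 = -275/6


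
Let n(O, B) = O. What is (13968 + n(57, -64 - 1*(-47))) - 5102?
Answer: 8923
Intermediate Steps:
(13968 + n(57, -64 - 1*(-47))) - 5102 = (13968 + 57) - 5102 = 14025 - 5102 = 8923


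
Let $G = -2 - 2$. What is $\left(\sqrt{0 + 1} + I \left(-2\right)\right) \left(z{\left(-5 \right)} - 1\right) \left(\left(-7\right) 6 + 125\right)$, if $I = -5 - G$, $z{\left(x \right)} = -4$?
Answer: $-1245$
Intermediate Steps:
$G = -4$
$I = -1$ ($I = -5 - -4 = -5 + 4 = -1$)
$\left(\sqrt{0 + 1} + I \left(-2\right)\right) \left(z{\left(-5 \right)} - 1\right) \left(\left(-7\right) 6 + 125\right) = \left(\sqrt{0 + 1} - -2\right) \left(-4 - 1\right) \left(\left(-7\right) 6 + 125\right) = \left(\sqrt{1} + 2\right) \left(-5\right) \left(-42 + 125\right) = \left(1 + 2\right) \left(-5\right) 83 = 3 \left(-5\right) 83 = \left(-15\right) 83 = -1245$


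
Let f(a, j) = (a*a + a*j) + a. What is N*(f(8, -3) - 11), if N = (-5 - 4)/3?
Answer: -111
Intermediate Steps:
f(a, j) = a + a² + a*j (f(a, j) = (a² + a*j) + a = a + a² + a*j)
N = -3 (N = (⅓)*(-9) = -3)
N*(f(8, -3) - 11) = -3*(8*(1 + 8 - 3) - 11) = -3*(8*6 - 11) = -3*(48 - 11) = -3*37 = -111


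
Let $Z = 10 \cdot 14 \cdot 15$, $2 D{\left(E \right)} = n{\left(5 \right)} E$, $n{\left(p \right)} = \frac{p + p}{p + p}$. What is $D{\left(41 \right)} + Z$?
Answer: $\frac{4241}{2} \approx 2120.5$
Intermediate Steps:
$n{\left(p \right)} = 1$ ($n{\left(p \right)} = \frac{2 p}{2 p} = 2 p \frac{1}{2 p} = 1$)
$D{\left(E \right)} = \frac{E}{2}$ ($D{\left(E \right)} = \frac{1 E}{2} = \frac{E}{2}$)
$Z = 2100$ ($Z = 140 \cdot 15 = 2100$)
$D{\left(41 \right)} + Z = \frac{1}{2} \cdot 41 + 2100 = \frac{41}{2} + 2100 = \frac{4241}{2}$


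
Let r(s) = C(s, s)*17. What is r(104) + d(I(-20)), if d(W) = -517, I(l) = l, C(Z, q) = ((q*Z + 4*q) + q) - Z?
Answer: 190427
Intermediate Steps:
C(Z, q) = -Z + 5*q + Z*q (C(Z, q) = ((Z*q + 4*q) + q) - Z = ((4*q + Z*q) + q) - Z = (5*q + Z*q) - Z = -Z + 5*q + Z*q)
r(s) = 17*s² + 68*s (r(s) = (-s + 5*s + s*s)*17 = (-s + 5*s + s²)*17 = (s² + 4*s)*17 = 17*s² + 68*s)
r(104) + d(I(-20)) = 17*104*(4 + 104) - 517 = 17*104*108 - 517 = 190944 - 517 = 190427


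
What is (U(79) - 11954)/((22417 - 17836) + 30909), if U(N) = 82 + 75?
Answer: -11797/35490 ≈ -0.33240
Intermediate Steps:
U(N) = 157
(U(79) - 11954)/((22417 - 17836) + 30909) = (157 - 11954)/((22417 - 17836) + 30909) = -11797/(4581 + 30909) = -11797/35490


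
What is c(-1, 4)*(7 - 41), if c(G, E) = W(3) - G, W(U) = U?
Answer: -136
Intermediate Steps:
c(G, E) = 3 - G
c(-1, 4)*(7 - 41) = (3 - 1*(-1))*(7 - 41) = (3 + 1)*(-34) = 4*(-34) = -136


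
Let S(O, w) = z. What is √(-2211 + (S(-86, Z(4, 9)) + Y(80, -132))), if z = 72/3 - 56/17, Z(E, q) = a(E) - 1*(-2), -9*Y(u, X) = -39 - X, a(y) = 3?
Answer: 2*I*√1430958/51 ≈ 46.911*I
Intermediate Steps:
Y(u, X) = 13/3 + X/9 (Y(u, X) = -(-39 - X)/9 = 13/3 + X/9)
Z(E, q) = 5 (Z(E, q) = 3 - 1*(-2) = 3 + 2 = 5)
z = 352/17 (z = 72*(⅓) - 56*1/17 = 24 - 56/17 = 352/17 ≈ 20.706)
S(O, w) = 352/17
√(-2211 + (S(-86, Z(4, 9)) + Y(80, -132))) = √(-2211 + (352/17 + (13/3 + (⅑)*(-132)))) = √(-2211 + (352/17 + (13/3 - 44/3))) = √(-2211 + (352/17 - 31/3)) = √(-2211 + 529/51) = √(-112232/51) = 2*I*√1430958/51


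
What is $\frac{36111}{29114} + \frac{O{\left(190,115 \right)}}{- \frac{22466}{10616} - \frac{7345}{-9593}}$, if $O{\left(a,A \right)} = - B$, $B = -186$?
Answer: $- \frac{273256873572477}{2002196244626} \approx -136.48$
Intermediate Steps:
$O{\left(a,A \right)} = 186$ ($O{\left(a,A \right)} = \left(-1\right) \left(-186\right) = 186$)
$\frac{36111}{29114} + \frac{O{\left(190,115 \right)}}{- \frac{22466}{10616} - \frac{7345}{-9593}} = \frac{36111}{29114} + \frac{186}{- \frac{22466}{10616} - \frac{7345}{-9593}} = 36111 \cdot \frac{1}{29114} + \frac{186}{\left(-22466\right) \frac{1}{10616} - - \frac{7345}{9593}} = \frac{36111}{29114} + \frac{186}{- \frac{11233}{5308} + \frac{7345}{9593}} = \frac{36111}{29114} + \frac{186}{- \frac{68770909}{50919644}} = \frac{36111}{29114} + 186 \left(- \frac{50919644}{68770909}\right) = \frac{36111}{29114} - \frac{9471053784}{68770909} = - \frac{273256873572477}{2002196244626}$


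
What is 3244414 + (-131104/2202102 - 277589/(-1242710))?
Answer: 90597755289495491/27924226290 ≈ 3.2444e+6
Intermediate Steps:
3244414 + (-131104/2202102 - 277589/(-1242710)) = 3244414 + (-131104*1/2202102 - 277589*(-1/1242710)) = 3244414 + (-65552/1101051 + 277589/1242710) = 3244414 + 4575051431/27924226290 = 90597755289495491/27924226290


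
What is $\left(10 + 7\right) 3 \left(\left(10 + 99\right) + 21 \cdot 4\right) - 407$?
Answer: $9436$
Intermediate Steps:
$\left(10 + 7\right) 3 \left(\left(10 + 99\right) + 21 \cdot 4\right) - 407 = 17 \cdot 3 \left(109 + 84\right) - 407 = 51 \cdot 193 - 407 = 9843 - 407 = 9436$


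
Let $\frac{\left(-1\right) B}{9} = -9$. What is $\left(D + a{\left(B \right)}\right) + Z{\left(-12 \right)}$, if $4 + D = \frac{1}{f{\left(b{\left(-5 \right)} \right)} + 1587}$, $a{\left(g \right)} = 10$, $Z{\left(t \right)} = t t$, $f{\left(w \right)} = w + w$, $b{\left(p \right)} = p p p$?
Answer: $\frac{200551}{1337} \approx 150.0$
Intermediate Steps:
$B = 81$ ($B = \left(-9\right) \left(-9\right) = 81$)
$b{\left(p \right)} = p^{3}$ ($b{\left(p \right)} = p^{2} p = p^{3}$)
$f{\left(w \right)} = 2 w$
$Z{\left(t \right)} = t^{2}$
$D = - \frac{5347}{1337}$ ($D = -4 + \frac{1}{2 \left(-5\right)^{3} + 1587} = -4 + \frac{1}{2 \left(-125\right) + 1587} = -4 + \frac{1}{-250 + 1587} = -4 + \frac{1}{1337} = - \frac{5347}{1337} \approx -3.9993$)
$\left(D + a{\left(B \right)}\right) + Z{\left(-12 \right)} = \left(- \frac{5347}{1337} + 10\right) + \left(-12\right)^{2} = \frac{8023}{1337} + 144 = \frac{200551}{1337}$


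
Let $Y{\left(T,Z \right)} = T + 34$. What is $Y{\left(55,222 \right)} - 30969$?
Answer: $-30880$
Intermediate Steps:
$Y{\left(T,Z \right)} = 34 + T$
$Y{\left(55,222 \right)} - 30969 = \left(34 + 55\right) - 30969 = 89 - 30969 = -30880$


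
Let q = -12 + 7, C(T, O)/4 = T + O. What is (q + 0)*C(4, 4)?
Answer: -160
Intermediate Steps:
C(T, O) = 4*O + 4*T (C(T, O) = 4*(T + O) = 4*(O + T) = 4*O + 4*T)
q = -5
(q + 0)*C(4, 4) = (-5 + 0)*(4*4 + 4*4) = -5*(16 + 16) = -5*32 = -160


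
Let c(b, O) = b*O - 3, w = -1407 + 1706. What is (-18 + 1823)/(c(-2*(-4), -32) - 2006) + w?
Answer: 135086/453 ≈ 298.20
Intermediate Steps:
w = 299
c(b, O) = -3 + O*b (c(b, O) = O*b - 3 = -3 + O*b)
(-18 + 1823)/(c(-2*(-4), -32) - 2006) + w = (-18 + 1823)/((-3 - (-64)*(-4)) - 2006) + 299 = 1805/((-3 - 32*8) - 2006) + 299 = 1805/((-3 - 256) - 2006) + 299 = 1805/(-259 - 2006) + 299 = 1805/(-2265) + 299 = 1805*(-1/2265) + 299 = -361/453 + 299 = 135086/453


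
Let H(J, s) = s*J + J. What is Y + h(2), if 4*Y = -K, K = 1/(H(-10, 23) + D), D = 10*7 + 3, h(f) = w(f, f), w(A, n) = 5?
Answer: 3341/668 ≈ 5.0015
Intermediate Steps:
h(f) = 5
H(J, s) = J + J*s (H(J, s) = J*s + J = J + J*s)
D = 73 (D = 70 + 3 = 73)
K = -1/167 (K = 1/(-10*(1 + 23) + 73) = 1/(-10*24 + 73) = 1/(-240 + 73) = 1/(-167) = -1/167 ≈ -0.0059880)
Y = 1/668 (Y = (-1*(-1/167))/4 = (1/4)*(1/167) = 1/668 ≈ 0.0014970)
Y + h(2) = 1/668 + 5 = 3341/668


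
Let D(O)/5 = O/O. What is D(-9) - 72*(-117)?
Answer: 8429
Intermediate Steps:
D(O) = 5 (D(O) = 5*(O/O) = 5*1 = 5)
D(-9) - 72*(-117) = 5 - 72*(-117) = 5 + 8424 = 8429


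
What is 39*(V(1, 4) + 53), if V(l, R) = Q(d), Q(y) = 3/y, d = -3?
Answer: 2028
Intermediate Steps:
V(l, R) = -1 (V(l, R) = 3/(-3) = 3*(-⅓) = -1)
39*(V(1, 4) + 53) = 39*(-1 + 53) = 39*52 = 2028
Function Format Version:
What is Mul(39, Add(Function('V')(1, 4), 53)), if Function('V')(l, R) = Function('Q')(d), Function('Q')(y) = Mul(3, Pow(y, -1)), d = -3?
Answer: 2028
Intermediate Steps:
Function('V')(l, R) = -1 (Function('V')(l, R) = Mul(3, Pow(-3, -1)) = Mul(3, Rational(-1, 3)) = -1)
Mul(39, Add(Function('V')(1, 4), 53)) = Mul(39, Add(-1, 53)) = Mul(39, 52) = 2028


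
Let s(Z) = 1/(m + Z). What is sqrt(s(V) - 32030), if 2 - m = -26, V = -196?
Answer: I*sqrt(226003722)/84 ≈ 178.97*I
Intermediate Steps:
m = 28 (m = 2 - 1*(-26) = 2 + 26 = 28)
s(Z) = 1/(28 + Z)
sqrt(s(V) - 32030) = sqrt(1/(28 - 196) - 32030) = sqrt(1/(-168) - 32030) = sqrt(-1/168 - 32030) = sqrt(-5381041/168) = I*sqrt(226003722)/84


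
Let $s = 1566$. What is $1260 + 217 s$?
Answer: $341082$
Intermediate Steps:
$1260 + 217 s = 1260 + 217 \cdot 1566 = 1260 + 339822 = 341082$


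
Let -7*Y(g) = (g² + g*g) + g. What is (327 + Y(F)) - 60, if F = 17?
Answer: 182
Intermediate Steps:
Y(g) = -2*g²/7 - g/7 (Y(g) = -((g² + g*g) + g)/7 = -((g² + g²) + g)/7 = -(2*g² + g)/7 = -(g + 2*g²)/7 = -2*g²/7 - g/7)
(327 + Y(F)) - 60 = (327 - ⅐*17*(1 + 2*17)) - 60 = (327 - ⅐*17*(1 + 34)) - 60 = (327 - ⅐*17*35) - 60 = (327 - 85) - 60 = 242 - 60 = 182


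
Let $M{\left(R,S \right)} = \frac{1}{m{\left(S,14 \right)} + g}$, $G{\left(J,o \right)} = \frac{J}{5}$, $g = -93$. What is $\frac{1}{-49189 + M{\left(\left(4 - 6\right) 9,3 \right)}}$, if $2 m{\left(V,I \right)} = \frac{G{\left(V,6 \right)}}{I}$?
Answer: $- \frac{13017}{640293353} \approx -2.033 \cdot 10^{-5}$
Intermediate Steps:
$G{\left(J,o \right)} = \frac{J}{5}$ ($G{\left(J,o \right)} = J \frac{1}{5} = \frac{J}{5}$)
$m{\left(V,I \right)} = \frac{V}{10 I}$ ($m{\left(V,I \right)} = \frac{\frac{V}{5} \frac{1}{I}}{2} = \frac{\frac{1}{5} V \frac{1}{I}}{2} = \frac{V}{10 I}$)
$M{\left(R,S \right)} = \frac{1}{-93 + \frac{S}{140}}$ ($M{\left(R,S \right)} = \frac{1}{\frac{S}{10 \cdot 14} - 93} = \frac{1}{\frac{1}{10} S \frac{1}{14} - 93} = \frac{1}{\frac{S}{140} - 93} = \frac{1}{-93 + \frac{S}{140}}$)
$\frac{1}{-49189 + M{\left(\left(4 - 6\right) 9,3 \right)}} = \frac{1}{-49189 + \frac{140}{-13020 + 3}} = \frac{1}{-49189 + \frac{140}{-13017}} = \frac{1}{-49189 + 140 \left(- \frac{1}{13017}\right)} = \frac{1}{-49189 - \frac{140}{13017}} = \frac{1}{- \frac{640293353}{13017}} = - \frac{13017}{640293353}$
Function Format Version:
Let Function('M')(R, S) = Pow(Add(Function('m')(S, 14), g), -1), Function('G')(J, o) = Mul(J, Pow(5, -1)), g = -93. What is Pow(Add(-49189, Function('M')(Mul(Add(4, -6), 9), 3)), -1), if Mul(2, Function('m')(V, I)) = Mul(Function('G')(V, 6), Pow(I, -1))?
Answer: Rational(-13017, 640293353) ≈ -2.0330e-5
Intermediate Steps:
Function('G')(J, o) = Mul(Rational(1, 5), J) (Function('G')(J, o) = Mul(J, Rational(1, 5)) = Mul(Rational(1, 5), J))
Function('m')(V, I) = Mul(Rational(1, 10), V, Pow(I, -1)) (Function('m')(V, I) = Mul(Rational(1, 2), Mul(Mul(Rational(1, 5), V), Pow(I, -1))) = Mul(Rational(1, 2), Mul(Rational(1, 5), V, Pow(I, -1))) = Mul(Rational(1, 10), V, Pow(I, -1)))
Function('M')(R, S) = Pow(Add(-93, Mul(Rational(1, 140), S)), -1) (Function('M')(R, S) = Pow(Add(Mul(Rational(1, 10), S, Pow(14, -1)), -93), -1) = Pow(Add(Mul(Rational(1, 10), S, Rational(1, 14)), -93), -1) = Pow(Add(Mul(Rational(1, 140), S), -93), -1) = Pow(Add(-93, Mul(Rational(1, 140), S)), -1))
Pow(Add(-49189, Function('M')(Mul(Add(4, -6), 9), 3)), -1) = Pow(Add(-49189, Mul(140, Pow(Add(-13020, 3), -1))), -1) = Pow(Add(-49189, Mul(140, Pow(-13017, -1))), -1) = Pow(Add(-49189, Mul(140, Rational(-1, 13017))), -1) = Pow(Add(-49189, Rational(-140, 13017)), -1) = Pow(Rational(-640293353, 13017), -1) = Rational(-13017, 640293353)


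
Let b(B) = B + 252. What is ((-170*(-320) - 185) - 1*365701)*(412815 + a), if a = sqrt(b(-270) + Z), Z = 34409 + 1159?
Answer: -128586093090 - 4672290*sqrt(158) ≈ -1.2864e+11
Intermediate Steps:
b(B) = 252 + B
Z = 35568
a = 15*sqrt(158) (a = sqrt((252 - 270) + 35568) = sqrt(-18 + 35568) = sqrt(35550) = 15*sqrt(158) ≈ 188.55)
((-170*(-320) - 185) - 1*365701)*(412815 + a) = ((-170*(-320) - 185) - 1*365701)*(412815 + 15*sqrt(158)) = ((54400 - 185) - 365701)*(412815 + 15*sqrt(158)) = (54215 - 365701)*(412815 + 15*sqrt(158)) = -311486*(412815 + 15*sqrt(158)) = -128586093090 - 4672290*sqrt(158)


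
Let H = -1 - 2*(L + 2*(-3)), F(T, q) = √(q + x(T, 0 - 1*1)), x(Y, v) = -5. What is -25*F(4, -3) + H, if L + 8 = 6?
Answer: 15 - 50*I*√2 ≈ 15.0 - 70.711*I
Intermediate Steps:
L = -2 (L = -8 + 6 = -2)
F(T, q) = √(-5 + q) (F(T, q) = √(q - 5) = √(-5 + q))
H = 15 (H = -1 - 2*(-2 + 2*(-3)) = -1 - 2*(-2 - 6) = -1 - 2*(-8) = -1 + 16 = 15)
-25*F(4, -3) + H = -25*√(-5 - 3) + 15 = -50*I*√2 + 15 = 15 - 50*I*√2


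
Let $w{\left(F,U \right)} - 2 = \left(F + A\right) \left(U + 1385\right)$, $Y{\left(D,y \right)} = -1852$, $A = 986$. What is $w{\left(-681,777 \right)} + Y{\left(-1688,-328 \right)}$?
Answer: $657560$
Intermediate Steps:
$w{\left(F,U \right)} = 2 + \left(986 + F\right) \left(1385 + U\right)$ ($w{\left(F,U \right)} = 2 + \left(F + 986\right) \left(U + 1385\right) = 2 + \left(986 + F\right) \left(1385 + U\right)$)
$w{\left(-681,777 \right)} + Y{\left(-1688,-328 \right)} = \left(1365612 + 986 \cdot 777 + 1385 \left(-681\right) - 529137\right) - 1852 = \left(1365612 + 766122 - 943185 - 529137\right) - 1852 = 659412 - 1852 = 657560$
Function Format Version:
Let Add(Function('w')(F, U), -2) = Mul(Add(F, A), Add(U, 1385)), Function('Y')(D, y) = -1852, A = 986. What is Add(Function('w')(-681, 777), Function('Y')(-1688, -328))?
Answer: 657560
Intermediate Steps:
Function('w')(F, U) = Add(2, Mul(Add(986, F), Add(1385, U))) (Function('w')(F, U) = Add(2, Mul(Add(F, 986), Add(U, 1385))) = Add(2, Mul(Add(986, F), Add(1385, U))))
Add(Function('w')(-681, 777), Function('Y')(-1688, -328)) = Add(Add(1365612, Mul(986, 777), Mul(1385, -681), Mul(-681, 777)), -1852) = Add(Add(1365612, 766122, -943185, -529137), -1852) = Add(659412, -1852) = 657560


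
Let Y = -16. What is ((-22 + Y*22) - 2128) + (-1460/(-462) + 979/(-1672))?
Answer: -87759823/35112 ≈ -2499.4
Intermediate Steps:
((-22 + Y*22) - 2128) + (-1460/(-462) + 979/(-1672)) = ((-22 - 16*22) - 2128) + (-1460/(-462) + 979/(-1672)) = ((-22 - 352) - 2128) + (-1460*(-1/462) + 979*(-1/1672)) = (-374 - 2128) + (730/231 - 89/152) = -2502 + 90401/35112 = -87759823/35112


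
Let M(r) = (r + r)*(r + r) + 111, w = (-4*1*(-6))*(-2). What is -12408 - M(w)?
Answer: -21735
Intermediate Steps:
w = -48 (w = -4*(-6)*(-2) = 24*(-2) = -48)
M(r) = 111 + 4*r² (M(r) = (2*r)*(2*r) + 111 = 4*r² + 111 = 111 + 4*r²)
-12408 - M(w) = -12408 - (111 + 4*(-48)²) = -12408 - (111 + 4*2304) = -12408 - (111 + 9216) = -12408 - 1*9327 = -12408 - 9327 = -21735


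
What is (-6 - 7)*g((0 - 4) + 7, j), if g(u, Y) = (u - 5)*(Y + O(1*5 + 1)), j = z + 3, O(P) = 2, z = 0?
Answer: 130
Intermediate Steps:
j = 3 (j = 0 + 3 = 3)
g(u, Y) = (-5 + u)*(2 + Y) (g(u, Y) = (u - 5)*(Y + 2) = (-5 + u)*(2 + Y))
(-6 - 7)*g((0 - 4) + 7, j) = (-6 - 7)*(-10 - 5*3 + 2*((0 - 4) + 7) + 3*((0 - 4) + 7)) = -13*(-10 - 15 + 2*(-4 + 7) + 3*(-4 + 7)) = -13*(-10 - 15 + 2*3 + 3*3) = -13*(-10 - 15 + 6 + 9) = -13*(-10) = 130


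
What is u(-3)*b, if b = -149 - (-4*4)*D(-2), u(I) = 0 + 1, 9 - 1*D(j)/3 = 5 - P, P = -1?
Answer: -5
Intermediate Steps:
D(j) = 9 (D(j) = 27 - 3*(5 - 1*(-1)) = 27 - 3*(5 + 1) = 27 - 3*6 = 27 - 18 = 9)
u(I) = 1
b = -5 (b = -149 - (-4*4)*9 = -149 - (-16)*9 = -149 - 1*(-144) = -149 + 144 = -5)
u(-3)*b = 1*(-5) = -5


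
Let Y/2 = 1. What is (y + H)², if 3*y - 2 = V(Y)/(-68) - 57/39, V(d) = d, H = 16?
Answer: 51079609/195364 ≈ 261.46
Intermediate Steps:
Y = 2 (Y = 2*1 = 2)
y = 75/442 (y = ⅔ + (2/(-68) - 57/39)/3 = ⅔ + (2*(-1/68) - 57*1/39)/3 = ⅔ + (-1/34 - 19/13)/3 = ⅔ + (⅓)*(-659/442) = ⅔ - 659/1326 = 75/442 ≈ 0.16968)
(y + H)² = (75/442 + 16)² = (7147/442)² = 51079609/195364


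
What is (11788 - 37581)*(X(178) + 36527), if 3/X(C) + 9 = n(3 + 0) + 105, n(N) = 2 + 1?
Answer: -31090675856/33 ≈ -9.4214e+8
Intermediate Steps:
n(N) = 3
X(C) = 1/33 (X(C) = 3/(-9 + (3 + 105)) = 3/(-9 + 108) = 3/99 = 3*(1/99) = 1/33)
(11788 - 37581)*(X(178) + 36527) = (11788 - 37581)*(1/33 + 36527) = -25793*1205392/33 = -31090675856/33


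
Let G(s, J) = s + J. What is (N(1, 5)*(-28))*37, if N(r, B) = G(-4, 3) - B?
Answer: 6216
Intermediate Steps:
G(s, J) = J + s
N(r, B) = -1 - B (N(r, B) = (3 - 4) - B = -1 - B)
(N(1, 5)*(-28))*37 = ((-1 - 1*5)*(-28))*37 = ((-1 - 5)*(-28))*37 = -6*(-28)*37 = 168*37 = 6216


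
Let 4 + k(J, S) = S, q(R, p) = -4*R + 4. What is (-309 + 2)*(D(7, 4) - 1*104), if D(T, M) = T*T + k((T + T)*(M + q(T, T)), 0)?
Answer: 18113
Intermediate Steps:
q(R, p) = 4 - 4*R
k(J, S) = -4 + S
D(T, M) = -4 + T² (D(T, M) = T*T + (-4 + 0) = T² - 4 = -4 + T²)
(-309 + 2)*(D(7, 4) - 1*104) = (-309 + 2)*((-4 + 7²) - 1*104) = -307*((-4 + 49) - 104) = -307*(45 - 104) = -307*(-59) = 18113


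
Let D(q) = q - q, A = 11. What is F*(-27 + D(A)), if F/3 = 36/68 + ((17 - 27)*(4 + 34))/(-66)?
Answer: -95229/187 ≈ -509.25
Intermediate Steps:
D(q) = 0
F = 3527/187 (F = 3*(36/68 + ((17 - 27)*(4 + 34))/(-66)) = 3*(36*(1/68) - 10*38*(-1/66)) = 3*(9/17 - 380*(-1/66)) = 3*(9/17 + 190/33) = 3*(3527/561) = 3527/187 ≈ 18.861)
F*(-27 + D(A)) = 3527*(-27 + 0)/187 = (3527/187)*(-27) = -95229/187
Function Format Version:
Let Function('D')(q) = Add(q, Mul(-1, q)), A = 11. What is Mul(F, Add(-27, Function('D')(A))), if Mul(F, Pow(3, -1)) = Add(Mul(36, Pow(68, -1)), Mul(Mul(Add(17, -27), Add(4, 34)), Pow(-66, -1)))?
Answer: Rational(-95229, 187) ≈ -509.25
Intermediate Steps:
Function('D')(q) = 0
F = Rational(3527, 187) (F = Mul(3, Add(Mul(36, Pow(68, -1)), Mul(Mul(Add(17, -27), Add(4, 34)), Pow(-66, -1)))) = Mul(3, Add(Mul(36, Rational(1, 68)), Mul(Mul(-10, 38), Rational(-1, 66)))) = Mul(3, Add(Rational(9, 17), Mul(-380, Rational(-1, 66)))) = Mul(3, Add(Rational(9, 17), Rational(190, 33))) = Mul(3, Rational(3527, 561)) = Rational(3527, 187) ≈ 18.861)
Mul(F, Add(-27, Function('D')(A))) = Mul(Rational(3527, 187), Add(-27, 0)) = Mul(Rational(3527, 187), -27) = Rational(-95229, 187)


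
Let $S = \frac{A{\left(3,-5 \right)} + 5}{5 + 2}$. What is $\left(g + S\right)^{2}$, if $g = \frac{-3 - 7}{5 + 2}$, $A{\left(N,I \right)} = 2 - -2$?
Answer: $\frac{1}{49} \approx 0.020408$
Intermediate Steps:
$A{\left(N,I \right)} = 4$ ($A{\left(N,I \right)} = 2 + 2 = 4$)
$g = - \frac{10}{7} \approx -1.4286$
$S = \frac{9}{7}$ ($S = \frac{4 + 5}{5 + 2} = \frac{9}{7} \approx 1.2857$)
$\left(g + S\right)^{2} = \left(- \frac{10}{7} + \frac{9}{7}\right)^{2} = \left(- \frac{1}{7}\right)^{2} = \frac{1}{49}$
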